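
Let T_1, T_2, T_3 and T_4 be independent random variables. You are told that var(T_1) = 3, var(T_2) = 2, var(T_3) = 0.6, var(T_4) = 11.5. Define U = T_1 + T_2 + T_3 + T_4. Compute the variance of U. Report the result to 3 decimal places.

By independence, var(U) = (1)²var(T_1) + (1)²var(T_2) + (1)²var(T_3) + (1)²var(T_4)
= (1)²·3 + (1)²·2 + (1)²·0.6 + (1)²·11.5 = 17.1

17.100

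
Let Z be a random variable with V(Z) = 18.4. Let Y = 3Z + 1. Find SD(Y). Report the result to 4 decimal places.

V(3Z + 1) = (3)²·18.4 = 165.6
SD(Y) = √165.6 ≈ 12.8686

12.8686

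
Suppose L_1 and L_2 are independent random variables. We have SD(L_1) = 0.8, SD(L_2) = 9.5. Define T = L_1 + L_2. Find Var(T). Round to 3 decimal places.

Var(L_1) = 0.64, Var(L_2) = 90.25
By independence, Var(T) = (1)²Var(L_1) + (1)²Var(L_2)
= (1)²·0.64 + (1)²·90.25 = 90.89

90.890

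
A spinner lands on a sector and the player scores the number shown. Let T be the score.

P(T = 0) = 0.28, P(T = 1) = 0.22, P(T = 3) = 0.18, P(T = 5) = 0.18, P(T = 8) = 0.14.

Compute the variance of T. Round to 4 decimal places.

E[T] = (0)(0.28) + (1)(0.22) + (3)(0.18) + (5)(0.18) + (8)(0.14) = 2.78
E[T²] = (0)²(0.28) + (1)²(0.22) + (3)²(0.18) + (5)²(0.18) + (8)²(0.14) = 15.3
var(T) = E[T²] − (E[T])² = 15.3 − (2.78)² = 7.5716

7.5716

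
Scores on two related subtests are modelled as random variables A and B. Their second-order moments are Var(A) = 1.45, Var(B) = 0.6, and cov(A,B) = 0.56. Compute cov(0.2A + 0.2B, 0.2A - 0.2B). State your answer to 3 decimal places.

0.034

cov(0.2A + 0.2B, 0.2A - 0.2B) = (0.2)(0.2)Var(A) + (0.2)(-0.2)Var(B) + [(0.2)(-0.2) + (0.2)(0.2)]cov(A,B)
= 0.04·1.45 + -0.04·0.6 + 0·0.56 = 0.034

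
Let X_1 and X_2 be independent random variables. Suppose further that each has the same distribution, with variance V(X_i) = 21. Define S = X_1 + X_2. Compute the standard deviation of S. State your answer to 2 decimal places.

By independence, V(S) = (1)²V(X_1) + (1)²V(X_2)
= (1)²·21 + (1)²·21 = 42
SD(S) = √42 ≈ 6.48

6.48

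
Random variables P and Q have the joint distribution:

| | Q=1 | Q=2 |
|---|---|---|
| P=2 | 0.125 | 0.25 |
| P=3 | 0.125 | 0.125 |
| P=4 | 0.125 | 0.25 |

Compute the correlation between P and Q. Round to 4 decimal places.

E[P] = 3,  E[Q] = 1.625
E[PQ] = 4.875
cov(P,Q) = E[PQ] − E[P]E[Q] = 4.875 − (3)(1.625) = 0
Var(P) = 0.75,  Var(Q) = 0.234375
ρ = 0 / √(0.75·0.234375) ≈ 0.0000

0.0000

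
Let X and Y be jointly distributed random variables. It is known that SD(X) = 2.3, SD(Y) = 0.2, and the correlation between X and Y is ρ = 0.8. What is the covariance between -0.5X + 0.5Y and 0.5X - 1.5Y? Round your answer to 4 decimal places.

-0.9845

var(X) = (2.3)² = 5.29;  var(Y) = (0.2)² = 0.04
Cov(X,Y) = ρ·SD(X)·SD(Y) = 0.8·2.3·0.2 = 0.368
Cov(-0.5X + 0.5Y, 0.5X - 1.5Y) = (-0.5)(0.5)var(X) + (0.5)(-1.5)var(Y) + [(-0.5)(-1.5) + (0.5)(0.5)]Cov(X,Y)
= -0.25·5.29 + -0.75·0.04 + 1·0.368 = -0.9845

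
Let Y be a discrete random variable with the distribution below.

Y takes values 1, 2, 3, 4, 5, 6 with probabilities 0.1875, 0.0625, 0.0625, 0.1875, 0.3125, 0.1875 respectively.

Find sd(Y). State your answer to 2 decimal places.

1.75

E[Y] = (1)(0.1875) + (2)(0.0625) + (3)(0.0625) + (4)(0.1875) + (5)(0.3125) + (6)(0.1875) = 3.9375
E[Y²] = (1)²(0.1875) + (2)²(0.0625) + (3)²(0.0625) + (4)²(0.1875) + (5)²(0.3125) + (6)²(0.1875) = 18.5625
Var(Y) = E[Y²] − (E[Y])² = 18.5625 − (3.9375)² = 3.05859375
sd(Y) = √3.05859375 ≈ 1.75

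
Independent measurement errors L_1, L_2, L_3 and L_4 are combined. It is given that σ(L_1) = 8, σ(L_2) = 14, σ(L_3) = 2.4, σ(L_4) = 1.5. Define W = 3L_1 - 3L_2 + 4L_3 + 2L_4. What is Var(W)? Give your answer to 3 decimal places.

2441.160

Var(L_1) = 64, Var(L_2) = 196, Var(L_3) = 5.76, Var(L_4) = 2.25
By independence, Var(W) = (3)²Var(L_1) + (-3)²Var(L_2) + (4)²Var(L_3) + (2)²Var(L_4)
= (3)²·64 + (-3)²·196 + (4)²·5.76 + (2)²·2.25 = 2441.16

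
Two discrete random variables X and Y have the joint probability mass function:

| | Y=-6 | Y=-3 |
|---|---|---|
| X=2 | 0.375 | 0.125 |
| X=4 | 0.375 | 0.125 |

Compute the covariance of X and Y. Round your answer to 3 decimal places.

0.000

E[X] = 3,  E[Y] = -5.25
E[XY] = -15.75
Cov(X,Y) = E[XY] − E[X]E[Y] = -15.75 − (3)(-5.25) = 0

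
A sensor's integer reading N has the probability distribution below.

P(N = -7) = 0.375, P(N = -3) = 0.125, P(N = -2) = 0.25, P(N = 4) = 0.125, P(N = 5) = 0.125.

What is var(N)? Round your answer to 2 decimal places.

E[N] = (-7)(0.375) + (-3)(0.125) + (-2)(0.25) + (4)(0.125) + (5)(0.125) = -2.375
E[N²] = (-7)²(0.375) + (-3)²(0.125) + (-2)²(0.25) + (4)²(0.125) + (5)²(0.125) = 25.625
var(N) = E[N²] − (E[N])² = 25.625 − (-2.375)² = 19.984375

19.98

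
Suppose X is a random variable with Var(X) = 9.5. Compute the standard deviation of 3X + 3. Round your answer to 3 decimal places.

9.247

Var(3X + 3) = (3)²·9.5 = 85.5
SD(3X + 3) = √85.5 ≈ 9.247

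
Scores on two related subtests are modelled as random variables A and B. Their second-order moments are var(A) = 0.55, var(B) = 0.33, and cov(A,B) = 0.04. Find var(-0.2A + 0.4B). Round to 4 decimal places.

var(-0.2A + 0.4B) = (-0.2)²·var(A) + (0.4)²·var(B) + 2·(-0.2)·(0.4)·cov(A,B)
= 0.04·0.55 + 0.16·0.33 + -0.16·0.04 = 0.0684

0.0684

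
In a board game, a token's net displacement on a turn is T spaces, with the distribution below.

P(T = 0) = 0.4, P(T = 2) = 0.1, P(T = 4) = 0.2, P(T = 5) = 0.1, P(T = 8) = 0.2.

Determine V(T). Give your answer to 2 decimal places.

9.29

E[T] = (0)(0.4) + (2)(0.1) + (4)(0.2) + (5)(0.1) + (8)(0.2) = 3.1
E[T²] = (0)²(0.4) + (2)²(0.1) + (4)²(0.2) + (5)²(0.1) + (8)²(0.2) = 18.9
V(T) = E[T²] − (E[T])² = 18.9 − (3.1)² = 9.29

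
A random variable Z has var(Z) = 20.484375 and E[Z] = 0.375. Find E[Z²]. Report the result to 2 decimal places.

20.63

E[Z²] = var(Z) + (E[Z])² = 20.484375 + (0.375)² = 20.625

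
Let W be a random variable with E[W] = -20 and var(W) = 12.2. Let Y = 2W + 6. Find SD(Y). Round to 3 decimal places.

var(2W + 6) = (2)²·12.2 = 48.8
SD(Y) = √48.8 ≈ 6.986

6.986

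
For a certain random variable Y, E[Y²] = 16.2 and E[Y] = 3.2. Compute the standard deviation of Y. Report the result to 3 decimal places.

V(Y) = 16.2 − (3.2)² = 5.96
SD(Y) = √5.96 ≈ 2.441

2.441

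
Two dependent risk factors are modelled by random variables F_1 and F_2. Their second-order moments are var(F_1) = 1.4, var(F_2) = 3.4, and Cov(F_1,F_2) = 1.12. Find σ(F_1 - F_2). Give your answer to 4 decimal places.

var(F_1 - F_2) = (1)²·var(F_1) + (-1)²·var(F_2) + 2·(1)·(-1)·Cov(F_1,F_2)
= 1·1.4 + 1·3.4 + -2·1.12 = 2.56
σ(F_1 - F_2) = √2.56 ≈ 1.6000

1.6000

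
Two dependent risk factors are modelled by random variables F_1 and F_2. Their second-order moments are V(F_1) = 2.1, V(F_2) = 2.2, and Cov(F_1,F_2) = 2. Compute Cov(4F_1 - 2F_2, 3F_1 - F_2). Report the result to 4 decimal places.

9.6000

Cov(4F_1 - 2F_2, 3F_1 - F_2) = (4)(3)V(F_1) + (-2)(-1)V(F_2) + [(4)(-1) + (-2)(3)]Cov(F_1,F_2)
= 12·2.1 + 2·2.2 + -10·2 = 9.6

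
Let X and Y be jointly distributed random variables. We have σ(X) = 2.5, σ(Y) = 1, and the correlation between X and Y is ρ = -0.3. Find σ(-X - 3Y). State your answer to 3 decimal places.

3.279

V(X) = (2.5)² = 6.25;  V(Y) = (1)² = 1
cov(X,Y) = ρ·σ(X)·σ(Y) = -0.3·2.5·1 = -0.75
V(-X - 3Y) = (-1)²·V(X) + (-3)²·V(Y) + 2·(-1)·(-3)·cov(X,Y)
= 1·6.25 + 9·1 + 6·-0.75 = 10.75
σ(-X - 3Y) = √10.75 ≈ 3.279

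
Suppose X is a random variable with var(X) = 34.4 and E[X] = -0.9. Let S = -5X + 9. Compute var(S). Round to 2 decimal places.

var(-5X + 9) = (-5)²·var(X) = 25·34.4 = 860

860.00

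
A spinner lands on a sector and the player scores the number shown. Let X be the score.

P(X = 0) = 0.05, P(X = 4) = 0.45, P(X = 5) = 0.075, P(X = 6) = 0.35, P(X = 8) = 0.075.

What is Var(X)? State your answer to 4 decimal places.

2.7094

E[X] = (0)(0.05) + (4)(0.45) + (5)(0.075) + (6)(0.35) + (8)(0.075) = 4.875
E[X²] = (0)²(0.05) + (4)²(0.45) + (5)²(0.075) + (6)²(0.35) + (8)²(0.075) = 26.475
Var(X) = E[X²] − (E[X])² = 26.475 − (4.875)² = 2.709375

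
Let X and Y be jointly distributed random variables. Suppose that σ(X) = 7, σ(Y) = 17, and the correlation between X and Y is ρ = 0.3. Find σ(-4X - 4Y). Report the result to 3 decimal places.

Var(X) = (7)² = 49;  Var(Y) = (17)² = 289
Cov(X,Y) = ρ·σ(X)·σ(Y) = 0.3·7·17 = 35.7
Var(-4X - 4Y) = (-4)²·Var(X) + (-4)²·Var(Y) + 2·(-4)·(-4)·Cov(X,Y)
= 16·49 + 16·289 + 32·35.7 = 6550.4
σ(-4X - 4Y) = √6550.4 ≈ 80.935

80.935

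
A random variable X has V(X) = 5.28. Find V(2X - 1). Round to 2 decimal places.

21.12

V(2X - 1) = (2)²·V(X) = 4·5.28 = 21.12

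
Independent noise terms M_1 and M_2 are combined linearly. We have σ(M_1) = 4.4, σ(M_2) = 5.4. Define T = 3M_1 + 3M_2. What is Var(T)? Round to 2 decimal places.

436.68

Var(M_1) = 19.36, Var(M_2) = 29.16
By independence, Var(T) = (3)²Var(M_1) + (3)²Var(M_2)
= (3)²·19.36 + (3)²·29.16 = 436.68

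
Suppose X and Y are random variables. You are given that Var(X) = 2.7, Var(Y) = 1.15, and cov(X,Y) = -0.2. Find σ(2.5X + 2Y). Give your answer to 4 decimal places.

Var(2.5X + 2Y) = (2.5)²·Var(X) + (2)²·Var(Y) + 2·(2.5)·(2)·cov(X,Y)
= 6.25·2.7 + 4·1.15 + 10·-0.2 = 19.475
σ(2.5X + 2Y) = √19.475 ≈ 4.4130

4.4130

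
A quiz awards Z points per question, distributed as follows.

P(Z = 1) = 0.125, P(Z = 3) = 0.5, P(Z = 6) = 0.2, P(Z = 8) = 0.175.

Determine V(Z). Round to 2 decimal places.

E[Z] = (1)(0.125) + (3)(0.5) + (6)(0.2) + (8)(0.175) = 4.225
E[Z²] = (1)²(0.125) + (3)²(0.5) + (6)²(0.2) + (8)²(0.175) = 23.025
V(Z) = E[Z²] − (E[Z])² = 23.025 − (4.225)² = 5.174375

5.17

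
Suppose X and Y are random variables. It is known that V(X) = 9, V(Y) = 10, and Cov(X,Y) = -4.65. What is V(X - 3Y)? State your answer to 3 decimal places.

126.900

V(X - 3Y) = (1)²·V(X) + (-3)²·V(Y) + 2·(1)·(-3)·Cov(X,Y)
= 1·9 + 9·10 + -6·-4.65 = 126.9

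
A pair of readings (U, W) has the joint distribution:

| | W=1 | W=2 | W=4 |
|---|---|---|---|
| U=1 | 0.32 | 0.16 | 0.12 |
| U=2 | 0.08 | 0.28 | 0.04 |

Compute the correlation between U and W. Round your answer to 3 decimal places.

0.064

E[U] = 1.4,  E[W] = 1.92
E[UW] = 2.72
cov(U,W) = E[UW] − E[U]E[W] = 2.72 − (1.4)(1.92) = 0.032
Var(U) = 0.24,  Var(W) = 1.0336
ρ = 0.032 / √(0.24·1.0336) ≈ 0.064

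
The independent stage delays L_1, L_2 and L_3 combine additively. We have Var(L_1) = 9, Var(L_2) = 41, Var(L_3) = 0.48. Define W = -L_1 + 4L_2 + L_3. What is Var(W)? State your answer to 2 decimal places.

665.48

By independence, Var(W) = (-1)²Var(L_1) + (4)²Var(L_2) + (1)²Var(L_3)
= (-1)²·9 + (4)²·41 + (1)²·0.48 = 665.48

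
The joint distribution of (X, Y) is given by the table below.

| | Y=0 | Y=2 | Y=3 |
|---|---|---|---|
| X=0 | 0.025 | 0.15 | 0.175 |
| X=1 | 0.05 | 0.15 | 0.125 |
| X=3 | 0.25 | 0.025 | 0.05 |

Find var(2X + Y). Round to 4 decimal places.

4.0600

E[X] = 1.3,  E[Y] = 1.7,  E[XY] = 1.275
var(X) = 3.25 − (1.3)² = 1.56;  var(Y) = 4.45 − (1.7)² = 1.56
cov(X,Y) = 1.275 − (1.3)(1.7) = -0.935
var(2X + Y) = (2)²·1.56 + (1)²·1.56 + 2·(2)·(1)·-0.935 = 4.06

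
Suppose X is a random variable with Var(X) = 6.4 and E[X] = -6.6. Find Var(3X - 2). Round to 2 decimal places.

57.60

Var(3X - 2) = (3)²·Var(X) = 9·6.4 = 57.6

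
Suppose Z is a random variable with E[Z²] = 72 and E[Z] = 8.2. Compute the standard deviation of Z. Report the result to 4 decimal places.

2.1817

var(Z) = 72 − (8.2)² = 4.76
sd(Z) = √4.76 ≈ 2.1817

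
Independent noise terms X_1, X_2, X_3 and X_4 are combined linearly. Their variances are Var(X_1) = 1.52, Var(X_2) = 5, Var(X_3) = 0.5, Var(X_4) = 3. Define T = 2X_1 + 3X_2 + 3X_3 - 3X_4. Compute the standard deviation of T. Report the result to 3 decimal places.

By independence, Var(T) = (2)²Var(X_1) + (3)²Var(X_2) + (3)²Var(X_3) + (-3)²Var(X_4)
= (2)²·1.52 + (3)²·5 + (3)²·0.5 + (-3)²·3 = 82.58
σ(T) = √82.58 ≈ 9.087

9.087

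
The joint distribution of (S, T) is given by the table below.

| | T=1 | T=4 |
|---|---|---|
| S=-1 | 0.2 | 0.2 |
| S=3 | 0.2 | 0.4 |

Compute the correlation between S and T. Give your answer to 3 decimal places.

0.167

E[S] = 1.4,  E[T] = 2.8
E[ST] = 4.4
Cov(S,T) = E[ST] − E[S]E[T] = 4.4 − (1.4)(2.8) = 0.48
V(S) = 3.84,  V(T) = 2.16
ρ = 0.48 / √(3.84·2.16) ≈ 0.167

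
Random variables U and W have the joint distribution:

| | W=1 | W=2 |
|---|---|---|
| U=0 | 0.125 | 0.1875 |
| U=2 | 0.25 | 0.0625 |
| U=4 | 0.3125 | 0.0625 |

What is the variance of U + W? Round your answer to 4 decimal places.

2.3711

E[U] = 2.125,  E[W] = 1.3125,  E[UW] = 2.5
Var(U) = 7.25 − (2.125)² = 2.734375;  Var(W) = 1.9375 − (1.3125)² = 0.21484375
Cov(U,W) = 2.5 − (2.125)(1.3125) = -0.2890625
Var(U + W) = (1)²·2.734375 + (1)²·0.21484375 + 2·(1)·(1)·-0.2890625 = 2.37109375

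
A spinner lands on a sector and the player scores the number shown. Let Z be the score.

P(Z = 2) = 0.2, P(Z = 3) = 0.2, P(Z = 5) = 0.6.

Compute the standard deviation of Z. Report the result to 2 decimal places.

1.26

E[Z] = (2)(0.2) + (3)(0.2) + (5)(0.6) = 4
E[Z²] = (2)²(0.2) + (3)²(0.2) + (5)²(0.6) = 17.6
var(Z) = E[Z²] − (E[Z])² = 17.6 − (4)² = 1.6
SD(Z) = √1.6 ≈ 1.26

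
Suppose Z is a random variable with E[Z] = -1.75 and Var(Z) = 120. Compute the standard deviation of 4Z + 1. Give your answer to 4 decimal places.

Var(4Z + 1) = (4)²·120 = 1920
sd(4Z + 1) = √1920 ≈ 43.8178

43.8178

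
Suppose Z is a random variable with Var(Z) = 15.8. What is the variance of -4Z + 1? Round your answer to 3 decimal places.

252.800

Var(-4Z + 1) = (-4)²·Var(Z) = 16·15.8 = 252.8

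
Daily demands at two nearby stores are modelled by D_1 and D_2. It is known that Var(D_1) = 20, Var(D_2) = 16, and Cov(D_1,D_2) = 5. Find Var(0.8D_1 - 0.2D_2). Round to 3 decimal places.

11.840

Var(0.8D_1 - 0.2D_2) = (0.8)²·Var(D_1) + (-0.2)²·Var(D_2) + 2·(0.8)·(-0.2)·Cov(D_1,D_2)
= 0.64·20 + 0.04·16 + -0.32·5 = 11.84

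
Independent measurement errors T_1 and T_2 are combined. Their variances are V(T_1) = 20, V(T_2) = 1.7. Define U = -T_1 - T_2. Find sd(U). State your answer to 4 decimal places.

By independence, V(U) = (-1)²V(T_1) + (-1)²V(T_2)
= (-1)²·20 + (-1)²·1.7 = 21.7
sd(U) = √21.7 ≈ 4.6583

4.6583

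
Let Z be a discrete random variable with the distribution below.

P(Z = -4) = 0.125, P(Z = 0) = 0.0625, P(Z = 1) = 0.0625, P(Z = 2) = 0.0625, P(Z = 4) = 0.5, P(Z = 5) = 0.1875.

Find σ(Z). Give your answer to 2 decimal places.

E[Z] = (-4)(0.125) + (0)(0.0625) + (1)(0.0625) + (2)(0.0625) + (4)(0.5) + (5)(0.1875) = 2.625
E[Z²] = (-4)²(0.125) + (0)²(0.0625) + (1)²(0.0625) + (2)²(0.0625) + (4)²(0.5) + (5)²(0.1875) = 15
Var(Z) = E[Z²] − (E[Z])² = 15 − (2.625)² = 8.109375
σ(Z) = √8.109375 ≈ 2.85

2.85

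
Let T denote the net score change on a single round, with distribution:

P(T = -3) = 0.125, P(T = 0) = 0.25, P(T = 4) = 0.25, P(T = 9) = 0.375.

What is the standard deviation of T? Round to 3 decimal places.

4.416

E[T] = (-3)(0.125) + (0)(0.25) + (4)(0.25) + (9)(0.375) = 4
E[T²] = (-3)²(0.125) + (0)²(0.25) + (4)²(0.25) + (9)²(0.375) = 35.5
V(T) = E[T²] − (E[T])² = 35.5 − (4)² = 19.5
σ(T) = √19.5 ≈ 4.416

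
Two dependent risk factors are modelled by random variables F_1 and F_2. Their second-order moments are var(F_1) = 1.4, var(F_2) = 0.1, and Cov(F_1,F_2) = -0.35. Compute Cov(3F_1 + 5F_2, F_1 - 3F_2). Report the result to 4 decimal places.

4.1000

Cov(3F_1 + 5F_2, F_1 - 3F_2) = (3)(1)var(F_1) + (5)(-3)var(F_2) + [(3)(-3) + (5)(1)]Cov(F_1,F_2)
= 3·1.4 + -15·0.1 + -4·-0.35 = 4.1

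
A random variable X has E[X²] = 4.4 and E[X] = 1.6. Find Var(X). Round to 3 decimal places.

Var(X) = 4.4 − (1.6)² = 1.84

1.840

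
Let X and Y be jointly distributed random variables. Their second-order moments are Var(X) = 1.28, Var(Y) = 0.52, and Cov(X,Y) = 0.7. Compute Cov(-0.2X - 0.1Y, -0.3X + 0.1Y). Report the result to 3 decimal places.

0.079

Cov(-0.2X - 0.1Y, -0.3X + 0.1Y) = (-0.2)(-0.3)Var(X) + (-0.1)(0.1)Var(Y) + [(-0.2)(0.1) + (-0.1)(-0.3)]Cov(X,Y)
= 0.06·1.28 + -0.01·0.52 + 0.01·0.7 = 0.0786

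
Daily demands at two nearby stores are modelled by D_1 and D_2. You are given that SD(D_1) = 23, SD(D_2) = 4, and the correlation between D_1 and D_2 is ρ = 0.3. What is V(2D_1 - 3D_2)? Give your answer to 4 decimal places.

V(D_1) = (23)² = 529;  V(D_2) = (4)² = 16
Cov(D_1,D_2) = ρ·SD(D_1)·SD(D_2) = 0.3·23·4 = 27.6
V(2D_1 - 3D_2) = (2)²·V(D_1) + (-3)²·V(D_2) + 2·(2)·(-3)·Cov(D_1,D_2)
= 4·529 + 9·16 + -12·27.6 = 1928.8

1928.8000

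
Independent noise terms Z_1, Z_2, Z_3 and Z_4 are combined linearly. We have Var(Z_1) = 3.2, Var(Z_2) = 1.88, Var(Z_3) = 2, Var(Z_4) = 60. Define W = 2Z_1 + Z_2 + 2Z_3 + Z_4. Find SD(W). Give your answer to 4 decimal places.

By independence, Var(W) = (2)²Var(Z_1) + (1)²Var(Z_2) + (2)²Var(Z_3) + (1)²Var(Z_4)
= (2)²·3.2 + (1)²·1.88 + (2)²·2 + (1)²·60 = 82.68
SD(W) = √82.68 ≈ 9.0929

9.0929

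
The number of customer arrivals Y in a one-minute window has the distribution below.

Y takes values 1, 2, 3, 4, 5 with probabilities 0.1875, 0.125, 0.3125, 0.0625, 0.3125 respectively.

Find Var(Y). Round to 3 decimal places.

2.152

E[Y] = (1)(0.1875) + (2)(0.125) + (3)(0.3125) + (4)(0.0625) + (5)(0.3125) = 3.1875
E[Y²] = (1)²(0.1875) + (2)²(0.125) + (3)²(0.3125) + (4)²(0.0625) + (5)²(0.3125) = 12.3125
Var(Y) = E[Y²] − (E[Y])² = 12.3125 − (3.1875)² = 2.15234375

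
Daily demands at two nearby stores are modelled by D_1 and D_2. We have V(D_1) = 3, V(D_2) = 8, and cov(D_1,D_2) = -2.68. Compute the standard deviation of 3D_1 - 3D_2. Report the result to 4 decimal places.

V(3D_1 - 3D_2) = (3)²·V(D_1) + (-3)²·V(D_2) + 2·(3)·(-3)·cov(D_1,D_2)
= 9·3 + 9·8 + -18·-2.68 = 147.24
SD(3D_1 - 3D_2) = √147.24 ≈ 12.1342

12.1342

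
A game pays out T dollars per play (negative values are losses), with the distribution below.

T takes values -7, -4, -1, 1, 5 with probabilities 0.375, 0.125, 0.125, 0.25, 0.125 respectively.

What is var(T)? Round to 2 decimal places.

18.23

E[T] = (-7)(0.375) + (-4)(0.125) + (-1)(0.125) + (1)(0.25) + (5)(0.125) = -2.375
E[T²] = (-7)²(0.375) + (-4)²(0.125) + (-1)²(0.125) + (1)²(0.25) + (5)²(0.125) = 23.875
var(T) = E[T²] − (E[T])² = 23.875 − (-2.375)² = 18.234375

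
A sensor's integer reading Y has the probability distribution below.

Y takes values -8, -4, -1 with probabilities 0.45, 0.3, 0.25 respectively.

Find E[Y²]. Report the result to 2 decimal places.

33.85

E[Y²] = (-8)²(0.45) + (-4)²(0.3) + (-1)²(0.25) = 33.85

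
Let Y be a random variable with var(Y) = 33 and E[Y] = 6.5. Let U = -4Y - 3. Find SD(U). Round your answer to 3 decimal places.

var(-4Y - 3) = (-4)²·33 = 528
SD(U) = √528 ≈ 22.978

22.978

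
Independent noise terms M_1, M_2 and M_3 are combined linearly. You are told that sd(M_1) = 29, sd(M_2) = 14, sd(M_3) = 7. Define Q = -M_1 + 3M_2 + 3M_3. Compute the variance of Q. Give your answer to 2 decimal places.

3046.00

Var(M_1) = 841, Var(M_2) = 196, Var(M_3) = 49
By independence, Var(Q) = (-1)²Var(M_1) + (3)²Var(M_2) + (3)²Var(M_3)
= (-1)²·841 + (3)²·196 + (3)²·49 = 3046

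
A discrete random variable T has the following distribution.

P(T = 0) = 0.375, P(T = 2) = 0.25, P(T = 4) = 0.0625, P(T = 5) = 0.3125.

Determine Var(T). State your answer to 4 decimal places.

4.4648

E[T] = (0)(0.375) + (2)(0.25) + (4)(0.0625) + (5)(0.3125) = 2.3125
E[T²] = (0)²(0.375) + (2)²(0.25) + (4)²(0.0625) + (5)²(0.3125) = 9.8125
Var(T) = E[T²] − (E[T])² = 9.8125 − (2.3125)² = 4.46484375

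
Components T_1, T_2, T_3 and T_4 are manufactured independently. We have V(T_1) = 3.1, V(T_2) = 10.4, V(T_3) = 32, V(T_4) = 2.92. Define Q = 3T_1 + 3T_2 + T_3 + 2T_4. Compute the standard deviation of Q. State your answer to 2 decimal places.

By independence, V(Q) = (3)²V(T_1) + (3)²V(T_2) + (1)²V(T_3) + (2)²V(T_4)
= (3)²·3.1 + (3)²·10.4 + (1)²·32 + (2)²·2.92 = 165.18
SD(Q) = √165.18 ≈ 12.85

12.85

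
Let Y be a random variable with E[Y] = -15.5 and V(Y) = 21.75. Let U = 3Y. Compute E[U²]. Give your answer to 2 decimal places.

2358.00

E[3Y] = 3·-15.5 = -46.5
V(3Y) = (3)²·21.75 = 195.75
E[U²] = V(U) + (E[U])² = 195.75 + (-46.5)² = 2358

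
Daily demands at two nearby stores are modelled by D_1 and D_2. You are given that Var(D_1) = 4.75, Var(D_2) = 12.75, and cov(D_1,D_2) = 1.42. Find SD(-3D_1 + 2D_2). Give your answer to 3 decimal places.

8.758

Var(-3D_1 + 2D_2) = (-3)²·Var(D_1) + (2)²·Var(D_2) + 2·(-3)·(2)·cov(D_1,D_2)
= 9·4.75 + 4·12.75 + -12·1.42 = 76.71
SD(-3D_1 + 2D_2) = √76.71 ≈ 8.758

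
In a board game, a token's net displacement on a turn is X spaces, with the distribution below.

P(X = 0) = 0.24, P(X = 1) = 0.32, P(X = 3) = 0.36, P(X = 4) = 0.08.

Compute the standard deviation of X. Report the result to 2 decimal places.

1.37

E[X] = (0)(0.24) + (1)(0.32) + (3)(0.36) + (4)(0.08) = 1.72
E[X²] = (0)²(0.24) + (1)²(0.32) + (3)²(0.36) + (4)²(0.08) = 4.84
Var(X) = E[X²] − (E[X])² = 4.84 − (1.72)² = 1.8816
SD(X) = √1.8816 ≈ 1.37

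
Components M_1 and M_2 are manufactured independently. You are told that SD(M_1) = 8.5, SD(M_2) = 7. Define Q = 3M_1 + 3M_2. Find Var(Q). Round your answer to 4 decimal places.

1091.2500

Var(M_1) = 72.25, Var(M_2) = 49
By independence, Var(Q) = (3)²Var(M_1) + (3)²Var(M_2)
= (3)²·72.25 + (3)²·49 = 1091.25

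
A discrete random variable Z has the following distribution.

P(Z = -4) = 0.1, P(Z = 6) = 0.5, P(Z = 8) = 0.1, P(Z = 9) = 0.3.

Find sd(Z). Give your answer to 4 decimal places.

E[Z] = (-4)(0.1) + (6)(0.5) + (8)(0.1) + (9)(0.3) = 6.1
E[Z²] = (-4)²(0.1) + (6)²(0.5) + (8)²(0.1) + (9)²(0.3) = 50.3
Var(Z) = E[Z²] − (E[Z])² = 50.3 − (6.1)² = 13.09
sd(Z) = √13.09 ≈ 3.6180

3.6180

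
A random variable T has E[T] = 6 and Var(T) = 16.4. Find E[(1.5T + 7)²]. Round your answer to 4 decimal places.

E[1.5T + 7] = 1.5·6 + 7 = 16
Var(1.5T + 7) = (1.5)²·16.4 = 36.9
E[(1.5T + 7)²] = Var((1.5T + 7)) + (E[(1.5T + 7)])² = 36.9 + (16)² = 292.9

292.9000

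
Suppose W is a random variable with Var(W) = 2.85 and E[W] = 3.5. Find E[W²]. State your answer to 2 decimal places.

E[W²] = Var(W) + (E[W])² = 2.85 + (3.5)² = 15.1

15.10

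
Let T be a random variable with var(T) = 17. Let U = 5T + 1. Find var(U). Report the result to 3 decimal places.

425.000

var(5T + 1) = (5)²·var(T) = 25·17 = 425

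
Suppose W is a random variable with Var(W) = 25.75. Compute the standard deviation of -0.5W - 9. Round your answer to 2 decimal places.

Var(-0.5W - 9) = (-0.5)²·25.75 = 6.4375
SD(-0.5W - 9) = √6.4375 ≈ 2.54

2.54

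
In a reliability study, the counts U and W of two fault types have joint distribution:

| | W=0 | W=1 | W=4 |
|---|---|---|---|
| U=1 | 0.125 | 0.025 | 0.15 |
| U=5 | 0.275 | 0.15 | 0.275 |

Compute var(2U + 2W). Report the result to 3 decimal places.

25.278

E[U] = 3.8,  E[W] = 1.875,  E[UW] = 6.875
var(U) = 17.8 − (3.8)² = 3.36;  var(W) = 6.975 − (1.875)² = 3.459375
Cov(U,W) = 6.875 − (3.8)(1.875) = -0.25
var(2U + 2W) = (2)²·3.36 + (2)²·3.459375 + 2·(2)·(2)·-0.25 = 25.2775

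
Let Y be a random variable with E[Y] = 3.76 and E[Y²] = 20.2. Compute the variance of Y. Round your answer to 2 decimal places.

6.06

var(Y) = 20.2 − (3.76)² = 6.0624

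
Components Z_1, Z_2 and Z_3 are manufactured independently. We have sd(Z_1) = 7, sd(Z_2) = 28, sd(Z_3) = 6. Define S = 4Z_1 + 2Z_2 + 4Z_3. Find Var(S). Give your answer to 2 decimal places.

4496.00

Var(Z_1) = 49, Var(Z_2) = 784, Var(Z_3) = 36
By independence, Var(S) = (4)²Var(Z_1) + (2)²Var(Z_2) + (4)²Var(Z_3)
= (4)²·49 + (2)²·784 + (4)²·36 = 4496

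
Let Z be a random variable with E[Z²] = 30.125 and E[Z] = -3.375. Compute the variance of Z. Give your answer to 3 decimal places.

Var(Z) = 30.125 − (-3.375)² = 18.734375

18.734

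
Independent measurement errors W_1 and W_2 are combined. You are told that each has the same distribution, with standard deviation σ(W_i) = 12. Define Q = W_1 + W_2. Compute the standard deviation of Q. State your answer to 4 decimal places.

V(W_i) = (12)² = 144
By independence, V(Q) = (1)²V(W_1) + (1)²V(W_2)
= (1)²·144 + (1)²·144 = 288
σ(Q) = √288 ≈ 16.9706

16.9706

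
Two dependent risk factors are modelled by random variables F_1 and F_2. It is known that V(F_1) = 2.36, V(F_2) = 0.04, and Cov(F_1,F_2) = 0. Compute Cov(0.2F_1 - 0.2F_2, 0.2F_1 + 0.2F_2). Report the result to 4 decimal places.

0.0928

Cov(0.2F_1 - 0.2F_2, 0.2F_1 + 0.2F_2) = (0.2)(0.2)V(F_1) + (-0.2)(0.2)V(F_2) + [(0.2)(0.2) + (-0.2)(0.2)]Cov(F_1,F_2)
= 0.04·2.36 + -0.04·0.04 + 0·0 = 0.0928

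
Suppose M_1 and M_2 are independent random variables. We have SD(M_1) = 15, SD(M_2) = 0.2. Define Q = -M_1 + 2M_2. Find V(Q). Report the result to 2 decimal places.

225.16

V(M_1) = 225, V(M_2) = 0.04
By independence, V(Q) = (-1)²V(M_1) + (2)²V(M_2)
= (-1)²·225 + (2)²·0.04 = 225.16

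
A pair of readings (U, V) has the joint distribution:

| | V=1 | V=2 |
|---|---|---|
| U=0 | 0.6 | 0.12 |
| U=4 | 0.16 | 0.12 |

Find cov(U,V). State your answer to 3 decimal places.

0.211

E[U] = 1.12,  E[V] = 1.24
E[UV] = 1.6
cov(U,V) = E[UV] − E[U]E[V] = 1.6 − (1.12)(1.24) = 0.2112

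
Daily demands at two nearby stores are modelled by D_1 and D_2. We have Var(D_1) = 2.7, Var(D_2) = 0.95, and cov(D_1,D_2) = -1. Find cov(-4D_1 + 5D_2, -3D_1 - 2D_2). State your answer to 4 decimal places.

cov(-4D_1 + 5D_2, -3D_1 - 2D_2) = (-4)(-3)Var(D_1) + (5)(-2)Var(D_2) + [(-4)(-2) + (5)(-3)]cov(D_1,D_2)
= 12·2.7 + -10·0.95 + -7·-1 = 29.9

29.9000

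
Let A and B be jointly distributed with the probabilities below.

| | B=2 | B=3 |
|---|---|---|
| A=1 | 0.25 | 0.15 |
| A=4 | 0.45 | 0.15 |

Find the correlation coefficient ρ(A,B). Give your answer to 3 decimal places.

E[A] = 2.8,  E[B] = 2.3
E[AB] = 6.35
Cov(A,B) = E[AB] − E[A]E[B] = 6.35 − (2.8)(2.3) = -0.09
V(A) = 2.16,  V(B) = 0.21
ρ = -0.09 / √(2.16·0.21) ≈ -0.134

-0.134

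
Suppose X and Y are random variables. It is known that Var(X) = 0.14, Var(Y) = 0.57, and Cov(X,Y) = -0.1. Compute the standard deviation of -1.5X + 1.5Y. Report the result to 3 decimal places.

1.431

Var(-1.5X + 1.5Y) = (-1.5)²·Var(X) + (1.5)²·Var(Y) + 2·(-1.5)·(1.5)·Cov(X,Y)
= 2.25·0.14 + 2.25·0.57 + -4.5·-0.1 = 2.0475
σ(-1.5X + 1.5Y) = √2.0475 ≈ 1.431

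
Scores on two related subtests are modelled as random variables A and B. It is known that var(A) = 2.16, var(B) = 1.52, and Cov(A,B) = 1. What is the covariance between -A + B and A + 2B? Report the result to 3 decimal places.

Cov(-A + B, A + 2B) = (-1)(1)var(A) + (1)(2)var(B) + [(-1)(2) + (1)(1)]Cov(A,B)
= -1·2.16 + 2·1.52 + -1·1 = -0.12

-0.120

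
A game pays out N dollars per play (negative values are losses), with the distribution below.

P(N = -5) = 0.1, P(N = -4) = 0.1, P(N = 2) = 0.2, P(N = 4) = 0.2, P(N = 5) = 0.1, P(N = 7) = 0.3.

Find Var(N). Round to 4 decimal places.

16.8900

E[N] = (-5)(0.1) + (-4)(0.1) + (2)(0.2) + (4)(0.2) + (5)(0.1) + (7)(0.3) = 2.9
E[N²] = (-5)²(0.1) + (-4)²(0.1) + (2)²(0.2) + (4)²(0.2) + (5)²(0.1) + (7)²(0.3) = 25.3
Var(N) = E[N²] − (E[N])² = 25.3 − (2.9)² = 16.89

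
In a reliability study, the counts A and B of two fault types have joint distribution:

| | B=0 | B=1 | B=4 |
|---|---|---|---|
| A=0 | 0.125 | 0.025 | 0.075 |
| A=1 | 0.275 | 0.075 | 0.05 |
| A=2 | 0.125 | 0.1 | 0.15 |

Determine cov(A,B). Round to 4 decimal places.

E[A] = 1.15,  E[B] = 1.3
E[AB] = 1.675
cov(A,B) = E[AB] − E[A]E[B] = 1.675 − (1.15)(1.3) = 0.18

0.1800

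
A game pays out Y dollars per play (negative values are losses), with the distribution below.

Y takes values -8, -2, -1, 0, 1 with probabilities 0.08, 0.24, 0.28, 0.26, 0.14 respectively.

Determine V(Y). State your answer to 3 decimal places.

E[Y] = (-8)(0.08) + (-2)(0.24) + (-1)(0.28) + (0)(0.26) + (1)(0.14) = -1.26
E[Y²] = (-8)²(0.08) + (-2)²(0.24) + (-1)²(0.28) + (0)²(0.26) + (1)²(0.14) = 6.5
V(Y) = E[Y²] − (E[Y])² = 6.5 − (-1.26)² = 4.9124

4.912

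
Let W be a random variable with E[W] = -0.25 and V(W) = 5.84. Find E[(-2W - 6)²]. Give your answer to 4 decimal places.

53.6100

E[-2W - 6] = -2·-0.25 − 6 = -5.5
V(-2W - 6) = (-2)²·5.84 = 23.36
E[(-2W - 6)²] = V((-2W - 6)) + (E[(-2W - 6)])² = 23.36 + (-5.5)² = 53.61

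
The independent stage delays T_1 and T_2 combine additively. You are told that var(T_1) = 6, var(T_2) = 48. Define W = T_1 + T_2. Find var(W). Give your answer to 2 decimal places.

54.00

By independence, var(W) = (1)²var(T_1) + (1)²var(T_2)
= (1)²·6 + (1)²·48 = 54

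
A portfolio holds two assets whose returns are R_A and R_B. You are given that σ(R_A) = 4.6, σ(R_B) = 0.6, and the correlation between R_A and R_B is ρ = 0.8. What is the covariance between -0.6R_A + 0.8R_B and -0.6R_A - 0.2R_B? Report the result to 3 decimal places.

6.765

V(R_A) = (4.6)² = 21.16;  V(R_B) = (0.6)² = 0.36
cov(R_A,R_B) = ρ·σ(R_A)·σ(R_B) = 0.8·4.6·0.6 = 2.208
cov(-0.6R_A + 0.8R_B, -0.6R_A - 0.2R_B) = (-0.6)(-0.6)V(R_A) + (0.8)(-0.2)V(R_B) + [(-0.6)(-0.2) + (0.8)(-0.6)]cov(R_A,R_B)
= 0.36·21.16 + -0.16·0.36 + -0.36·2.208 = 6.76512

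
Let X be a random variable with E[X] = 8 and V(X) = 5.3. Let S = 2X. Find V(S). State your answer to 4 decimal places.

V(2X) = (2)²·V(X) = 4·5.3 = 21.2

21.2000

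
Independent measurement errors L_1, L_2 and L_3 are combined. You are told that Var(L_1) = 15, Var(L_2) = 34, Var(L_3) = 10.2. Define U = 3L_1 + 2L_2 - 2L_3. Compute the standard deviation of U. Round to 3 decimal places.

By independence, Var(U) = (3)²Var(L_1) + (2)²Var(L_2) + (-2)²Var(L_3)
= (3)²·15 + (2)²·34 + (-2)²·10.2 = 311.8
σ(U) = √311.8 ≈ 17.658

17.658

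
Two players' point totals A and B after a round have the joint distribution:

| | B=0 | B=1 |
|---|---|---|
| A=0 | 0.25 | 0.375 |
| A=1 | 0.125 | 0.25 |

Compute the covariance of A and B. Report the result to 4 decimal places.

E[A] = 0.375,  E[B] = 0.625
E[AB] = 0.25
Cov(A,B) = E[AB] − E[A]E[B] = 0.25 − (0.375)(0.625) = 0.015625

0.0156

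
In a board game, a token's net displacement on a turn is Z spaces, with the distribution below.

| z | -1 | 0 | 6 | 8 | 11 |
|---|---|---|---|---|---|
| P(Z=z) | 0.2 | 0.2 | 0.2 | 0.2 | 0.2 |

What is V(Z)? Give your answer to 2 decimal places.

E[Z] = (-1)(0.2) + (0)(0.2) + (6)(0.2) + (8)(0.2) + (11)(0.2) = 4.8
E[Z²] = (-1)²(0.2) + (0)²(0.2) + (6)²(0.2) + (8)²(0.2) + (11)²(0.2) = 44.4
V(Z) = E[Z²] − (E[Z])² = 44.4 − (4.8)² = 21.36

21.36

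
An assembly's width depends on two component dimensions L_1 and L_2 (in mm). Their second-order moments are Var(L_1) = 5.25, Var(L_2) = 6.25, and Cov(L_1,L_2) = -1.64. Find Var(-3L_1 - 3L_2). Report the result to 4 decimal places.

Var(-3L_1 - 3L_2) = (-3)²·Var(L_1) + (-3)²·Var(L_2) + 2·(-3)·(-3)·Cov(L_1,L_2)
= 9·5.25 + 9·6.25 + 18·-1.64 = 73.98

73.9800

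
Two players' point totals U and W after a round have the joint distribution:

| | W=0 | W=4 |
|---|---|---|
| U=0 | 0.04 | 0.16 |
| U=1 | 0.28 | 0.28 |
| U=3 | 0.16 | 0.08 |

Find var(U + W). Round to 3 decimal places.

3.910

E[U] = 1.28,  E[W] = 2.08,  E[UW] = 2.08
var(U) = 2.72 − (1.28)² = 1.0816;  var(W) = 8.32 − (2.08)² = 3.9936
Cov(U,W) = 2.08 − (1.28)(2.08) = -0.5824
var(U + W) = (1)²·1.0816 + (1)²·3.9936 + 2·(1)·(1)·-0.5824 = 3.9104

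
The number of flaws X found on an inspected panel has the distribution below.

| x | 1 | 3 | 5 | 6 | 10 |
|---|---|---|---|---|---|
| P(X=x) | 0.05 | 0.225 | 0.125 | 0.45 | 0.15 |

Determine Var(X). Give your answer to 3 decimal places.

E[X] = (1)(0.05) + (3)(0.225) + (5)(0.125) + (6)(0.45) + (10)(0.15) = 5.55
E[X²] = (1)²(0.05) + (3)²(0.225) + (5)²(0.125) + (6)²(0.45) + (10)²(0.15) = 36.4
Var(X) = E[X²] − (E[X])² = 36.4 − (5.55)² = 5.5975

5.598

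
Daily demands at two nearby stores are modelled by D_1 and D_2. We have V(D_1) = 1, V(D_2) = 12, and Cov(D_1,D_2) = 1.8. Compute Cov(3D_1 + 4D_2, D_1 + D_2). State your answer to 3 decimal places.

63.600

Cov(3D_1 + 4D_2, D_1 + D_2) = (3)(1)V(D_1) + (4)(1)V(D_2) + [(3)(1) + (4)(1)]Cov(D_1,D_2)
= 3·1 + 4·12 + 7·1.8 = 63.6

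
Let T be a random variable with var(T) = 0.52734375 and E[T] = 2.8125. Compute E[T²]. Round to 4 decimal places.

8.4375

E[T²] = var(T) + (E[T])² = 0.52734375 + (2.8125)² = 8.4375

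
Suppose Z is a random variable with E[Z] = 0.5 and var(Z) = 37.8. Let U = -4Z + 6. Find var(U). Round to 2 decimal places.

604.80

var(-4Z + 6) = (-4)²·var(Z) = 16·37.8 = 604.8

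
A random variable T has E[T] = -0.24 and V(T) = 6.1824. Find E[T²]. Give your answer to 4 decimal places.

E[T²] = V(T) + (E[T])² = 6.1824 + (-0.24)² = 6.24

6.2400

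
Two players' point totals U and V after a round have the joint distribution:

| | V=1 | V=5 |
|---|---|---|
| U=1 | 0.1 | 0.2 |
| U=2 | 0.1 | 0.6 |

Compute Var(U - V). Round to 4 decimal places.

E[U] = 1.7,  E[V] = 4.2,  E[UV] = 7.3
Var(U) = 3.1 − (1.7)² = 0.21;  Var(V) = 20.2 − (4.2)² = 2.56
Cov(U,V) = 7.3 − (1.7)(4.2) = 0.16
Var(U - V) = (1)²·0.21 + (-1)²·2.56 + 2·(1)·(-1)·0.16 = 2.45

2.4500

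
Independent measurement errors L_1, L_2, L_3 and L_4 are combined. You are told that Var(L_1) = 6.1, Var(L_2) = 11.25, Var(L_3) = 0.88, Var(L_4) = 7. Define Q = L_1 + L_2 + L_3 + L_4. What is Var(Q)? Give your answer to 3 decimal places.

25.230

By independence, Var(Q) = (1)²Var(L_1) + (1)²Var(L_2) + (1)²Var(L_3) + (1)²Var(L_4)
= (1)²·6.1 + (1)²·11.25 + (1)²·0.88 + (1)²·7 = 25.23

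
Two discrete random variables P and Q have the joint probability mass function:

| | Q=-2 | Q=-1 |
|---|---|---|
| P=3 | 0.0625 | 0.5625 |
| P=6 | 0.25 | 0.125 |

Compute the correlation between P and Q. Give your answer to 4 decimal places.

E[P] = 4.125,  E[Q] = -1.3125
E[PQ] = -5.8125
cov(P,Q) = E[PQ] − E[P]E[Q] = -5.8125 − (4.125)(-1.3125) = -0.3984375
var(P) = 2.109375,  var(Q) = 0.21484375
ρ = -0.3984375 / √(2.109375·0.21484375) ≈ -0.5919

-0.5919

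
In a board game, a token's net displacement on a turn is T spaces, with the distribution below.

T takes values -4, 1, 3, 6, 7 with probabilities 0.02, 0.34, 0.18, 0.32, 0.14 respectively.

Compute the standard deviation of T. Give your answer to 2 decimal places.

E[T] = (-4)(0.02) + (1)(0.34) + (3)(0.18) + (6)(0.32) + (7)(0.14) = 3.7
E[T²] = (-4)²(0.02) + (1)²(0.34) + (3)²(0.18) + (6)²(0.32) + (7)²(0.14) = 20.66
V(T) = E[T²] − (E[T])² = 20.66 − (3.7)² = 6.97
sd(T) = √6.97 ≈ 2.64

2.64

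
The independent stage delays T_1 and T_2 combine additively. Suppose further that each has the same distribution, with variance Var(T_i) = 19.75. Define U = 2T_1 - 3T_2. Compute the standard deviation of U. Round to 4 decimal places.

16.0234

By independence, Var(U) = (2)²Var(T_1) + (-3)²Var(T_2)
= (2)²·19.75 + (-3)²·19.75 = 256.75
SD(U) = √256.75 ≈ 16.0234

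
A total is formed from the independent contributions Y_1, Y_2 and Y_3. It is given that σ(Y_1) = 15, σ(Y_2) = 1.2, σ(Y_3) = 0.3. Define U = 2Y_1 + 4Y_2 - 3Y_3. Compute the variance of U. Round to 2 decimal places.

923.85

Var(Y_1) = 225, Var(Y_2) = 1.44, Var(Y_3) = 0.09
By independence, Var(U) = (2)²Var(Y_1) + (4)²Var(Y_2) + (-3)²Var(Y_3)
= (2)²·225 + (4)²·1.44 + (-3)²·0.09 = 923.85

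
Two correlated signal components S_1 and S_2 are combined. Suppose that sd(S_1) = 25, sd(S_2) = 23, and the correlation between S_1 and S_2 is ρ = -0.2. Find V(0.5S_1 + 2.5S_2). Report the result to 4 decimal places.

3175.0000

V(S_1) = (25)² = 625;  V(S_2) = (23)² = 529
cov(S_1,S_2) = ρ·sd(S_1)·sd(S_2) = -0.2·25·23 = -115
V(0.5S_1 + 2.5S_2) = (0.5)²·V(S_1) + (2.5)²·V(S_2) + 2·(0.5)·(2.5)·cov(S_1,S_2)
= 0.25·625 + 6.25·529 + 2.5·-115 = 3175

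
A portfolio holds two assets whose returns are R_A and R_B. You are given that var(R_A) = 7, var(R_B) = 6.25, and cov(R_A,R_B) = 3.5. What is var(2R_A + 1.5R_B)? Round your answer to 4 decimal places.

var(2R_A + 1.5R_B) = (2)²·var(R_A) + (1.5)²·var(R_B) + 2·(2)·(1.5)·cov(R_A,R_B)
= 4·7 + 2.25·6.25 + 6·3.5 = 63.0625

63.0625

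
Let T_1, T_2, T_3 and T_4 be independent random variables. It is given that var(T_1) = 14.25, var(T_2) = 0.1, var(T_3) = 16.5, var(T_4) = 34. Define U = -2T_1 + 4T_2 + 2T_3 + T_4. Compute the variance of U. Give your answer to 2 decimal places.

By independence, var(U) = (-2)²var(T_1) + (4)²var(T_2) + (2)²var(T_3) + (1)²var(T_4)
= (-2)²·14.25 + (4)²·0.1 + (2)²·16.5 + (1)²·34 = 158.6

158.60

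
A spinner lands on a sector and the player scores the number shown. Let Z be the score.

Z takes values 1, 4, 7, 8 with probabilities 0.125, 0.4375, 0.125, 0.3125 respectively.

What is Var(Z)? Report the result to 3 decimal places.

E[Z] = (1)(0.125) + (4)(0.4375) + (7)(0.125) + (8)(0.3125) = 5.25
E[Z²] = (1)²(0.125) + (4)²(0.4375) + (7)²(0.125) + (8)²(0.3125) = 33.25
Var(Z) = E[Z²] − (E[Z])² = 33.25 − (5.25)² = 5.6875

5.688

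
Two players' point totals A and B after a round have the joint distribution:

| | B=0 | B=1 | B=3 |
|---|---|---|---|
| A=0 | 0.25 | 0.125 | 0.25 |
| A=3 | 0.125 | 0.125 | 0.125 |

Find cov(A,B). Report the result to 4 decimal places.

-0.0469

E[A] = 1.125,  E[B] = 1.375
E[AB] = 1.5
cov(A,B) = E[AB] − E[A]E[B] = 1.5 − (1.125)(1.375) = -0.046875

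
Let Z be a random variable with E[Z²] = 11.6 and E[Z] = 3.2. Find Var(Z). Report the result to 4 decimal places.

1.3600

Var(Z) = 11.6 − (3.2)² = 1.36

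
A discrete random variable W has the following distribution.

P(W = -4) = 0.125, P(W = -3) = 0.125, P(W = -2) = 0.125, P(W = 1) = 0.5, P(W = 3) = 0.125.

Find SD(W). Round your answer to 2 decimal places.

E[W] = (-4)(0.125) + (-3)(0.125) + (-2)(0.125) + (1)(0.5) + (3)(0.125) = -0.25
E[W²] = (-4)²(0.125) + (-3)²(0.125) + (-2)²(0.125) + (1)²(0.5) + (3)²(0.125) = 5.25
var(W) = E[W²] − (E[W])² = 5.25 − (-0.25)² = 5.1875
SD(W) = √5.1875 ≈ 2.28

2.28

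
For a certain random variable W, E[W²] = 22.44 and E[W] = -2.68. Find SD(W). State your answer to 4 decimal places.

Var(W) = 22.44 − (-2.68)² = 15.2576
SD(W) = √15.2576 ≈ 3.9061

3.9061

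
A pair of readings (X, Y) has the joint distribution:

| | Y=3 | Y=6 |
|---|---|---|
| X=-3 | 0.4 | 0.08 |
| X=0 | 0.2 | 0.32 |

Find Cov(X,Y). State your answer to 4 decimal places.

1.0080

E[X] = -1.44,  E[Y] = 4.2
E[XY] = -5.04
Cov(X,Y) = E[XY] − E[X]E[Y] = -5.04 − (-1.44)(4.2) = 1.008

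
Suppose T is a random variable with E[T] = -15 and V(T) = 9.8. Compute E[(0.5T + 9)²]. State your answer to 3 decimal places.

4.700

E[0.5T + 9] = 0.5·-15 + 9 = 1.5
V(0.5T + 9) = (0.5)²·9.8 = 2.45
E[(0.5T + 9)²] = V((0.5T + 9)) + (E[(0.5T + 9)])² = 2.45 + (1.5)² = 4.7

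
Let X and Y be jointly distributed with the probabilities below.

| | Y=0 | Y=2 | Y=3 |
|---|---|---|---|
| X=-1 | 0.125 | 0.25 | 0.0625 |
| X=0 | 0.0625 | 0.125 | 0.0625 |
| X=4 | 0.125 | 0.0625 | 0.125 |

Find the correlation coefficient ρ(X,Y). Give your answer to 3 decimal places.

E[X] = 0.8125,  E[Y] = 1.625
E[XY] = 1.3125
Cov(X,Y) = E[XY] − E[X]E[Y] = 1.3125 − (0.8125)(1.625) = -0.0078125
V(X) = 4.77734375,  V(Y) = 1.359375
ρ = -0.0078125 / √(4.77734375·1.359375) ≈ -0.003

-0.003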